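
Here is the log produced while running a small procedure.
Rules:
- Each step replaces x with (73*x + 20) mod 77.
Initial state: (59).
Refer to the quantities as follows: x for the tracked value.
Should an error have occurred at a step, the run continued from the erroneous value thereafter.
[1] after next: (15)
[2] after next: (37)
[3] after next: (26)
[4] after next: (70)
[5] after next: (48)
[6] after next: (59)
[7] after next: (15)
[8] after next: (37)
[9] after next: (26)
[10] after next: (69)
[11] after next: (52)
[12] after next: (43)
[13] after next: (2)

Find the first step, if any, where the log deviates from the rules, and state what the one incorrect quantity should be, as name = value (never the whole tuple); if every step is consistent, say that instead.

Recomputing the run from the initial state:
step 1: x = 15
step 2: x = 37
step 3: x = 26
step 4: x = 70
step 5: x = 48
step 6: x = 59
step 7: x = 15
step 8: x = 37
step 9: x = 26
step 10: x = 70
step 11: x = 48
step 12: x = 59
step 13: x = 15
The first disagreement with the log is at step 10, where the value should be x = 70.

step 10, x = 70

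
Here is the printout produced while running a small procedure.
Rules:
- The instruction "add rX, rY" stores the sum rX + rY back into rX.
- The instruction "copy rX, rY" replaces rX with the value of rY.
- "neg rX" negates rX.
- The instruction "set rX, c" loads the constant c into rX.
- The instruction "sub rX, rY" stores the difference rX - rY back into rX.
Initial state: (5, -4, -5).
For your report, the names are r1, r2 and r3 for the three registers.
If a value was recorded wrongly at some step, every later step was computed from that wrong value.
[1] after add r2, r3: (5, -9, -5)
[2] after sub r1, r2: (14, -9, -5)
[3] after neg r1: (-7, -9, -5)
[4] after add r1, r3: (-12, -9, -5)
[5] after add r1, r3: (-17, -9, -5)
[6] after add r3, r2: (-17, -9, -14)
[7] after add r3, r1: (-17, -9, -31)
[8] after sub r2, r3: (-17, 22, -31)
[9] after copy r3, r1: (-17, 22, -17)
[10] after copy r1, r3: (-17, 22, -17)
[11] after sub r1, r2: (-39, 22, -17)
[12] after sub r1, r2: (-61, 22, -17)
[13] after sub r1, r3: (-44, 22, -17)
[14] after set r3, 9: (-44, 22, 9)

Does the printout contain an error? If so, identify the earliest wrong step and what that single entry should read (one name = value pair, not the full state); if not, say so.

step 3, r1 = -14

step 1: r2 = -4 + -5 = -9 -> in agreement
step 2: r1 = 5 - -9 = 14 -> matches
step 3: r1 = -(14) = -14 -> a discrepancy with the printout
Step 3 is the first one off; corrected, r1 = -14.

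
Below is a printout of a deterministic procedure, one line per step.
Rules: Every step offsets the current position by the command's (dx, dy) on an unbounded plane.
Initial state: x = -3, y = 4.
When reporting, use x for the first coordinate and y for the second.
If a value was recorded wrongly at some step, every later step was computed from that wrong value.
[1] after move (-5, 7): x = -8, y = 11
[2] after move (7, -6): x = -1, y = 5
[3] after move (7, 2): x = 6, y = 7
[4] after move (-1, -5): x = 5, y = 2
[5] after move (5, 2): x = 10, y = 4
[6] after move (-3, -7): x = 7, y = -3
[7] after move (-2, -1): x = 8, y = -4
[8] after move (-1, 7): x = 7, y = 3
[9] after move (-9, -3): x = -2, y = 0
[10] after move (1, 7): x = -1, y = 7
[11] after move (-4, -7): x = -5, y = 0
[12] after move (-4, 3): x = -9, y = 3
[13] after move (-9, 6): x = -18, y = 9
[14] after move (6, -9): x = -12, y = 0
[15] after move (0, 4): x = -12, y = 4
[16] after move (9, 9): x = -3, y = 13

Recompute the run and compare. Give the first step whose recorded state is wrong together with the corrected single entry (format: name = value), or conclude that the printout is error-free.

step 7, x = 5

1. x = -3 + (-5) = -8, y = 4 + (7) = 11 (exactly as logged)
2. x = -8 + (7) = -1, y = 11 + (-6) = 5 (no discrepancy)
3. x = -1 + (7) = 6, y = 5 + (2) = 7 (no discrepancy)
4. x = 6 + (-1) = 5, y = 7 + (-5) = 2 (matches)
5. x = 5 + (5) = 10, y = 2 + (2) = 4 (verified)
6. x = 10 + (-3) = 7, y = 4 + (-7) = -3 (confirmed correct)
7. x = 7 + (-2) = 5, y = -3 + (-1) = -4 (this is not what the printout shows)
That makes step 7 the first incorrect line — x = 5 is what it should show.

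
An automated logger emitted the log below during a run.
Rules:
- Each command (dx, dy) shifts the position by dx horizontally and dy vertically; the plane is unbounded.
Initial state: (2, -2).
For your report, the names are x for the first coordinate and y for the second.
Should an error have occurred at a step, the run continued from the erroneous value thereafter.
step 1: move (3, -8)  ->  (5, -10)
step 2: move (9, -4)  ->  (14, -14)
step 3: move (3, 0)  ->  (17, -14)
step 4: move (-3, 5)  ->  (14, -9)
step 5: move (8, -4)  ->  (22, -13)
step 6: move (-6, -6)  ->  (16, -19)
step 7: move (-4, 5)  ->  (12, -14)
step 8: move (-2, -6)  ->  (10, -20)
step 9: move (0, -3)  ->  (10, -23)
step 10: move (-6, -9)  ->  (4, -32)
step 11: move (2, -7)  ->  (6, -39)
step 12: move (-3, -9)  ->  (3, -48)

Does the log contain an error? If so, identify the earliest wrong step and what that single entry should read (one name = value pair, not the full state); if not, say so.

Recomputing the run from the initial state:
step 1: x = 5, y = -10
step 2: x = 14, y = -14
step 3: x = 17, y = -14
step 4: x = 14, y = -9
step 5: x = 22, y = -13
step 6: x = 16, y = -19
step 7: x = 12, y = -14
step 8: x = 10, y = -20
step 9: x = 10, y = -23
step 10: x = 4, y = -32
step 11: x = 6, y = -39
step 12: x = 3, y = -48
This matches the log at every step.

no error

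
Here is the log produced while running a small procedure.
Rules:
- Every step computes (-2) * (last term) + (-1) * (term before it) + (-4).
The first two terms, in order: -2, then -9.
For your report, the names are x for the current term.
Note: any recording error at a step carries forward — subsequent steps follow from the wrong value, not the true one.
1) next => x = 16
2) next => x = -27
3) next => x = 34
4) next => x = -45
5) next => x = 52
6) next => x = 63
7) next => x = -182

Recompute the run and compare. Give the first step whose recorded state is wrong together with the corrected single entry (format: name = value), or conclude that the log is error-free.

Step 1: x = -2*(-9) + (-1)*(-2) + (-4) = 16 — in agreement.
Step 2: x = -2*(16) + (-1)*(-9) + (-4) = -27 — same as recorded.
Step 3: x = -2*(-27) + (-1)*(16) + (-4) = 34 — same as recorded.
Step 4: x = -2*(34) + (-1)*(-27) + (-4) = -45 — verified.
Step 5: x = -2*(-45) + (-1)*(34) + (-4) = 52 — same as recorded.
Step 6: x = -2*(52) + (-1)*(-45) + (-4) = -63 — a discrepancy with the log.
First incorrect step: 6; the correct value is x = -63.

step 6, x = -63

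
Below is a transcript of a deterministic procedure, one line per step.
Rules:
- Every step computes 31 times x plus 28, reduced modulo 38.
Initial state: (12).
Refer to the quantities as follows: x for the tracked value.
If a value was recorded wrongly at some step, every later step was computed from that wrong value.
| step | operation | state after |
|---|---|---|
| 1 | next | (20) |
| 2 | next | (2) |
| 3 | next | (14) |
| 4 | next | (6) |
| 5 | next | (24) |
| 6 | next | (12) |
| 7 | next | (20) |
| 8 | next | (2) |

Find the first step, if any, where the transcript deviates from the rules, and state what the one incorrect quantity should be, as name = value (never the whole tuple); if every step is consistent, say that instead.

1. x = (31*12 + 28) mod 38 = 20 (verified)
2. x = (31*20 + 28) mod 38 = 2 (verified)
3. x = (31*2 + 28) mod 38 = 14 (no discrepancy)
4. x = (31*14 + 28) mod 38 = 6 (matches)
5. x = (31*6 + 28) mod 38 = 24 (verified)
6. x = (31*24 + 28) mod 38 = 12 (verified)
7. x = (31*12 + 28) mod 38 = 20 (same as recorded)
8. x = (31*20 + 28) mod 38 = 2 (matches)
No step deviates from the rules.

no error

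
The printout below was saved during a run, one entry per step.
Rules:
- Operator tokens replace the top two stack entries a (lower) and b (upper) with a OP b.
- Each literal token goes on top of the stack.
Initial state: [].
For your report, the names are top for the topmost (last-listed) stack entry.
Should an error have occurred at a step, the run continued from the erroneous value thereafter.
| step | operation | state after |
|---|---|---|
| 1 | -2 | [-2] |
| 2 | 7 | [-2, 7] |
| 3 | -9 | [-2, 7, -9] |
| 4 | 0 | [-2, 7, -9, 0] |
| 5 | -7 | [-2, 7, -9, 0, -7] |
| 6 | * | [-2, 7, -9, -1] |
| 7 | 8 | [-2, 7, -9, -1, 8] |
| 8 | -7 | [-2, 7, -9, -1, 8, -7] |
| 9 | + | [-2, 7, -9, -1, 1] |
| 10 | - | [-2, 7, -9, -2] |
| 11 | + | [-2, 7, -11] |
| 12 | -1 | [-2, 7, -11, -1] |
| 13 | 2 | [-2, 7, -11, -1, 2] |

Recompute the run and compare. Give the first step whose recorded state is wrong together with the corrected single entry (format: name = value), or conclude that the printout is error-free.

step 6, top = 0

step 1: push -2: top = -2 -> consistent with the printout
step 2: push 7: top = 7 -> same as recorded
step 3: push -9: top = -9 -> in agreement
step 4: push 0: top = 0 -> in agreement
step 5: push -7: top = -7 -> same as recorded
step 6: 0 * -7 = 0 -> the recorded entry deviates here
First incorrect step: 6; the correct value is top = 0.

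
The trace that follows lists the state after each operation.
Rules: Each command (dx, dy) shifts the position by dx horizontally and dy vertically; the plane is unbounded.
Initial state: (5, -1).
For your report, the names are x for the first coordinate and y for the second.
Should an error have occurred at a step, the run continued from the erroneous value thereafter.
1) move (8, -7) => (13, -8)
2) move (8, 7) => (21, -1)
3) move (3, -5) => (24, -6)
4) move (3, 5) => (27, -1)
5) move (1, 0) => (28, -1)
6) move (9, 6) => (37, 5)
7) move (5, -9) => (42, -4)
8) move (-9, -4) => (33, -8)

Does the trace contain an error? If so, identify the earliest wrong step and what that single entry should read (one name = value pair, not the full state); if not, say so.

no error

step 1: x = 5 + (8) = 13, y = -1 + (-7) = -8 -> agrees with the trace
step 2: x = 13 + (8) = 21, y = -8 + (7) = -1 -> same as recorded
step 3: x = 21 + (3) = 24, y = -1 + (-5) = -6 -> same as recorded
step 4: x = 24 + (3) = 27, y = -6 + (5) = -1 -> confirmed correct
step 5: x = 27 + (1) = 28, y = -1 + (0) = -1 -> no discrepancy
step 6: x = 28 + (9) = 37, y = -1 + (6) = 5 -> confirmed correct
step 7: x = 37 + (5) = 42, y = 5 + (-9) = -4 -> exactly as logged
step 8: x = 42 + (-9) = 33, y = -4 + (-4) = -8 -> consistent with the trace
The whole run recomputes cleanly — no discrepancies.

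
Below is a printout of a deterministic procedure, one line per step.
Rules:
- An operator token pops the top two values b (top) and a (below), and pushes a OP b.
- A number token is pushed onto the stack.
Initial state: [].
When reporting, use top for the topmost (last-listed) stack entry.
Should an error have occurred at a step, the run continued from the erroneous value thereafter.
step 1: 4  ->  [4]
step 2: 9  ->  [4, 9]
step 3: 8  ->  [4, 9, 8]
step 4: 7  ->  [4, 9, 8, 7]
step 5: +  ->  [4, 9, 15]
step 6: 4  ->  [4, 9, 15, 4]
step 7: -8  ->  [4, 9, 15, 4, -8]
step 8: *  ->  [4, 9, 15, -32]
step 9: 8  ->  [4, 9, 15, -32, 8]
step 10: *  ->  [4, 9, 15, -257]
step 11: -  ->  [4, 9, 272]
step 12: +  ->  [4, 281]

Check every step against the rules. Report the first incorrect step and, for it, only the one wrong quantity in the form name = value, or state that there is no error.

step 10, top = -256

Recomputing the run from the initial state:
step 1: [4]
step 2: [4, 9]
step 3: [4, 9, 8]
step 4: [4, 9, 8, 7]
step 5: [4, 9, 15]
step 6: [4, 9, 15, 4]
step 7: [4, 9, 15, 4, -8]
step 8: [4, 9, 15, -32]
step 9: [4, 9, 15, -32, 8]
step 10: [4, 9, 15, -256]
step 11: [4, 9, 271]
step 12: [4, 280]
The first disagreement with the printout is at step 10, where the value should be top = -256.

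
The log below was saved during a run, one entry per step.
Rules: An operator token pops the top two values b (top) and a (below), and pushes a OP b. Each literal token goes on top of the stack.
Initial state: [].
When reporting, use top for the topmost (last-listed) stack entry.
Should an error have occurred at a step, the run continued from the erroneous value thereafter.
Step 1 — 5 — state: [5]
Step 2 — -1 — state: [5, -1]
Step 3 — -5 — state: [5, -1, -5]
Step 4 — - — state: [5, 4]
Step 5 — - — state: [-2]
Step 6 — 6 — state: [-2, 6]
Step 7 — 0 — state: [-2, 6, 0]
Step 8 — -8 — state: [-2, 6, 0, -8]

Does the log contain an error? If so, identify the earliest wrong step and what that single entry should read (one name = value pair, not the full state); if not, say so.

Recomputing the run from the initial state:
step 1: [5]
step 2: [5, -1]
step 3: [5, -1, -5]
step 4: [5, 4]
step 5: [1]
step 6: [1, 6]
step 7: [1, 6, 0]
step 8: [1, 6, 0, -8]
The first disagreement with the log is at step 5, where the value should be top = 1.

step 5, top = 1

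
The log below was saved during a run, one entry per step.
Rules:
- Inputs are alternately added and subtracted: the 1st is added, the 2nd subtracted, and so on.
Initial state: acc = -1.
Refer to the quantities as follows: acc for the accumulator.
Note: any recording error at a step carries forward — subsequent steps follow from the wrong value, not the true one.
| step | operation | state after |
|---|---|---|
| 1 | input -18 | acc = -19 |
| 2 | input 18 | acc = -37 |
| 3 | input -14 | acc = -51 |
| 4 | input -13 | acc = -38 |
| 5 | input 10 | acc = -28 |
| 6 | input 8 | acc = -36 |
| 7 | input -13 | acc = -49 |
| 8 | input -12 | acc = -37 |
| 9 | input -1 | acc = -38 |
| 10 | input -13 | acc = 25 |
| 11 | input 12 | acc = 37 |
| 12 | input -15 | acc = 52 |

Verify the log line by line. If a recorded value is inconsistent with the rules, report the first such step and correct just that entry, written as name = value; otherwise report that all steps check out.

step 10, acc = -25

1. acc = -1 + -18 = -19 (confirmed correct)
2. acc = -19 - 18 = -37 (checks out)
3. acc = -37 + -14 = -51 (matches)
4. acc = -51 - -13 = -38 (in agreement)
5. acc = -38 + 10 = -28 (matches)
6. acc = -28 - 8 = -36 (verified)
7. acc = -36 + -13 = -49 (confirmed correct)
8. acc = -49 - -12 = -37 (exactly as logged)
9. acc = -37 + -1 = -38 (exactly as logged)
10. acc = -38 - -13 = -25 (the log has a different value)
First incorrect step: 10; the correct value is acc = -25.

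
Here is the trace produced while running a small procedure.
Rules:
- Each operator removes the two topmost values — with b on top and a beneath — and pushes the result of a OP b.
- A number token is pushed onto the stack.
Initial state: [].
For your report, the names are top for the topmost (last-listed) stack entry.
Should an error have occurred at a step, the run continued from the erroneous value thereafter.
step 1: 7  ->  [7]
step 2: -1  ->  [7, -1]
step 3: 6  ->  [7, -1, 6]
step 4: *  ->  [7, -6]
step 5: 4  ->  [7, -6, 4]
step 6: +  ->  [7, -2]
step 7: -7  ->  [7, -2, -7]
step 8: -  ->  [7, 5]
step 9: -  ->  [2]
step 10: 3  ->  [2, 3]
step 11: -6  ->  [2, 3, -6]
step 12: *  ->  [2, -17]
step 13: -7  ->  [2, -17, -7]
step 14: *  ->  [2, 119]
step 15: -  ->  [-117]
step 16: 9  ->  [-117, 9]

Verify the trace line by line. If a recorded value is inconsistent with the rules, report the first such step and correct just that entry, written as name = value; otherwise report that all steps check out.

step 12, top = -18

Step 1: push 7: top = 7 — in agreement.
Step 2: push -1: top = -1 — in agreement.
Step 3: push 6: top = 6 — in agreement.
Step 4: -1 * 6 = -6 — agrees with the trace.
Step 5: push 4: top = 4 — same as recorded.
Step 6: -6 + 4 = -2 — in agreement.
Step 7: push -7: top = -7 — same as recorded.
Step 8: -2 - -7 = 5 — same as recorded.
Step 9: 7 - 5 = 2 — no discrepancy.
Step 10: push 3: top = 3 — agrees with the trace.
Step 11: push -6: top = -6 — agrees with the trace.
Step 12: 3 * -6 = -18 — not what was recorded.
Step 12 is the first one off; corrected, top = -18.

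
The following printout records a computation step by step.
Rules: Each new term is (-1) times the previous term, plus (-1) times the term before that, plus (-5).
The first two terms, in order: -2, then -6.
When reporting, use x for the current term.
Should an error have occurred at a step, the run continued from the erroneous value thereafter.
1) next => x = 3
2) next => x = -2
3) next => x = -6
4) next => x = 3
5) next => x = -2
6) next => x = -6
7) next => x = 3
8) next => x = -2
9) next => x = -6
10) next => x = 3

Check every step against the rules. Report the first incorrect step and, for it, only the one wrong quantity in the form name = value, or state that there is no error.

step 1: x = -1*(-6) + (-1)*(-2) + (-5) = 3 -> consistent with the printout
step 2: x = -1*(3) + (-1)*(-6) + (-5) = -2 -> same as recorded
step 3: x = -1*(-2) + (-1)*(3) + (-5) = -6 -> no discrepancy
step 4: x = -1*(-6) + (-1)*(-2) + (-5) = 3 -> exactly as logged
step 5: x = -1*(3) + (-1)*(-6) + (-5) = -2 -> in agreement
step 6: x = -1*(-2) + (-1)*(3) + (-5) = -6 -> exactly as logged
step 7: x = -1*(-6) + (-1)*(-2) + (-5) = 3 -> checks out
step 8: x = -1*(3) + (-1)*(-6) + (-5) = -2 -> verified
step 9: x = -1*(-2) + (-1)*(3) + (-5) = -6 -> agrees with the printout
step 10: x = -1*(-6) + (-1)*(-2) + (-5) = 3 -> exactly as logged
The recomputation confirms every line.

no error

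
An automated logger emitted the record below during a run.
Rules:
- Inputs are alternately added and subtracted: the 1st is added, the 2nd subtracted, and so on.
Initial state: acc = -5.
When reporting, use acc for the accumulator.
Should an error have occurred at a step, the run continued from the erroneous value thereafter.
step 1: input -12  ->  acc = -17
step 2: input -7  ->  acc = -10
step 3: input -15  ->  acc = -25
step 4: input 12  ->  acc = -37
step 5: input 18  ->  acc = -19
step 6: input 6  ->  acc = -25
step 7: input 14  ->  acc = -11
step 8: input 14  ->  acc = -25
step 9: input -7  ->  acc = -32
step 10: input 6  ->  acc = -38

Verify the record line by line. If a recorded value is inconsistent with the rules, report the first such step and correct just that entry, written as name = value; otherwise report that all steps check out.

no error

step 1: acc = -5 + -12 = -17 -> consistent with the record
step 2: acc = -17 - -7 = -10 -> no discrepancy
step 3: acc = -10 + -15 = -25 -> agrees with the record
step 4: acc = -25 - 12 = -37 -> no discrepancy
step 5: acc = -37 + 18 = -19 -> matches
step 6: acc = -19 - 6 = -25 -> checks out
step 7: acc = -25 + 14 = -11 -> exactly as logged
step 8: acc = -11 - 14 = -25 -> verified
step 9: acc = -25 + -7 = -32 -> consistent with the record
step 10: acc = -32 - 6 = -38 -> confirmed correct
The whole run recomputes cleanly — no discrepancies.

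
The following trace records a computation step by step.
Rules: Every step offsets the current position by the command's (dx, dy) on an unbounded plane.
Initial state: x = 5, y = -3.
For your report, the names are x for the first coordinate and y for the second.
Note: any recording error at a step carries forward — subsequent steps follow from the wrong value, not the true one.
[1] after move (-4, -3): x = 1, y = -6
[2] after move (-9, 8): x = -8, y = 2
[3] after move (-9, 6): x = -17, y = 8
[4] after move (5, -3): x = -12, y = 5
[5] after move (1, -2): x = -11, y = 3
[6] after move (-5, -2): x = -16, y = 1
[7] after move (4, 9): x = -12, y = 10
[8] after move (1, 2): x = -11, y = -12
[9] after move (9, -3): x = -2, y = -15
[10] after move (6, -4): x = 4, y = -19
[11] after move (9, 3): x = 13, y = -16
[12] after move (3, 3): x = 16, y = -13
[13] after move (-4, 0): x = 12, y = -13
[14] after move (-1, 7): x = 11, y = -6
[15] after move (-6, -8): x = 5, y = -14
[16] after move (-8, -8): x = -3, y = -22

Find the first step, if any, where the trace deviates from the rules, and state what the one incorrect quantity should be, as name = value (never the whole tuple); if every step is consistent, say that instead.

Recomputing the run from the initial state:
step 1: x = 1, y = -6
step 2: x = -8, y = 2
step 3: x = -17, y = 8
step 4: x = -12, y = 5
step 5: x = -11, y = 3
step 6: x = -16, y = 1
step 7: x = -12, y = 10
step 8: x = -11, y = 12
step 9: x = -2, y = 9
step 10: x = 4, y = 5
step 11: x = 13, y = 8
step 12: x = 16, y = 11
step 13: x = 12, y = 11
step 14: x = 11, y = 18
step 15: x = 5, y = 10
step 16: x = -3, y = 2
The first disagreement with the trace is at step 8, where the value should be y = 12.

step 8, y = 12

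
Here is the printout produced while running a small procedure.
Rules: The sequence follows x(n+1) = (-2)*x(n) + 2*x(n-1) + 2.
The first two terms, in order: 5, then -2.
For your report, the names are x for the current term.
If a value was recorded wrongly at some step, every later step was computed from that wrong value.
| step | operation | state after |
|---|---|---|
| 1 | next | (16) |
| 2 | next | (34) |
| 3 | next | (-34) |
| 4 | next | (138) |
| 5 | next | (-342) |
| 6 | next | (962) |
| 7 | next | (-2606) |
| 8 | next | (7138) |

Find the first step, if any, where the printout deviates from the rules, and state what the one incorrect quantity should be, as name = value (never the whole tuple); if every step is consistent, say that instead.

step 2, x = -34

1. x = -2*(-2) + (2)*(5) + (2) = 16 (exactly as logged)
2. x = -2*(16) + (2)*(-2) + (2) = -34 (the entry is off here)
The earliest wrong entry is at step 2: it should read x = -34.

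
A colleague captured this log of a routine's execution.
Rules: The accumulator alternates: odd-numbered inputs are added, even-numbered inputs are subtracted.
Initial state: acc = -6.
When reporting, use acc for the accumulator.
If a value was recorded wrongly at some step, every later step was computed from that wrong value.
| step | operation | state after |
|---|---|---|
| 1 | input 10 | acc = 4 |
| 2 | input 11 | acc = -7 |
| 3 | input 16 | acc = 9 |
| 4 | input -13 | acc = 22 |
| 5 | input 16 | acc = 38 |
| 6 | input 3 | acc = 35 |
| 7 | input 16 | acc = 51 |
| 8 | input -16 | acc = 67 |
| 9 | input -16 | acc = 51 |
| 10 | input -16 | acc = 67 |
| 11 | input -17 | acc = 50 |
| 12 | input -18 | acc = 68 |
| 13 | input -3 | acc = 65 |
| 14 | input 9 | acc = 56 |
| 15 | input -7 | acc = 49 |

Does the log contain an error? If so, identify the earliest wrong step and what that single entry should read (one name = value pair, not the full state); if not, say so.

Recomputing the run from the initial state:
step 1: acc = 4
step 2: acc = -7
step 3: acc = 9
step 4: acc = 22
step 5: acc = 38
step 6: acc = 35
step 7: acc = 51
step 8: acc = 67
step 9: acc = 51
step 10: acc = 67
step 11: acc = 50
step 12: acc = 68
step 13: acc = 65
step 14: acc = 56
step 15: acc = 49
This matches the log at every step.

no error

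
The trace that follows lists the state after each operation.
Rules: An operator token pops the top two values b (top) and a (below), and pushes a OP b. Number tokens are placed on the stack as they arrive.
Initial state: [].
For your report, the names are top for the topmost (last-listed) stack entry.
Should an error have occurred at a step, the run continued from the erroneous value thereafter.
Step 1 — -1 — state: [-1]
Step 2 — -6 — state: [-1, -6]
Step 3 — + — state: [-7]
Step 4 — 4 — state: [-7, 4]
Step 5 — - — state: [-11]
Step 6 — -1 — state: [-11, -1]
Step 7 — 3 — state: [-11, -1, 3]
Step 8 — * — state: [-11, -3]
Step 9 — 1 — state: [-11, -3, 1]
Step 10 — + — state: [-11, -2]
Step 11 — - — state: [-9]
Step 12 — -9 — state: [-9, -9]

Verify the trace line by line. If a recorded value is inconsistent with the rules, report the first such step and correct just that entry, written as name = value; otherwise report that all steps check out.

no error

Recomputing the run from the initial state:
step 1: [-1]
step 2: [-1, -6]
step 3: [-7]
step 4: [-7, 4]
step 5: [-11]
step 6: [-11, -1]
step 7: [-11, -1, 3]
step 8: [-11, -3]
step 9: [-11, -3, 1]
step 10: [-11, -2]
step 11: [-9]
step 12: [-9, -9]
This matches the trace at every step.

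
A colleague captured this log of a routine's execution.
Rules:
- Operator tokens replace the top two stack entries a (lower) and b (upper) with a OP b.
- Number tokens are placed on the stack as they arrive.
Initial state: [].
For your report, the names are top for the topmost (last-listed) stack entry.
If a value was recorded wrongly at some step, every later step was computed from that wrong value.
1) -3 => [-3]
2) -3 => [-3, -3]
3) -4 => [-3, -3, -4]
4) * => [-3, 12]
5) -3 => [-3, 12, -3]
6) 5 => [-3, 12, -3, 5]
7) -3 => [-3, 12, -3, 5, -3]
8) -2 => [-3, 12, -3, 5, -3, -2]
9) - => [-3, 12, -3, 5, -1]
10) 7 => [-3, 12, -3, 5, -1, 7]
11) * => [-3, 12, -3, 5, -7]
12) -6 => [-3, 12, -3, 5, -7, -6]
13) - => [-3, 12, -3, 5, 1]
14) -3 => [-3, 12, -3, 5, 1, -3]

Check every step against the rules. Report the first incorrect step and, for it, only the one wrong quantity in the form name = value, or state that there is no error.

step 13, top = -1

Recomputing the run from the initial state:
step 1: [-3]
step 2: [-3, -3]
step 3: [-3, -3, -4]
step 4: [-3, 12]
step 5: [-3, 12, -3]
step 6: [-3, 12, -3, 5]
step 7: [-3, 12, -3, 5, -3]
step 8: [-3, 12, -3, 5, -3, -2]
step 9: [-3, 12, -3, 5, -1]
step 10: [-3, 12, -3, 5, -1, 7]
step 11: [-3, 12, -3, 5, -7]
step 12: [-3, 12, -3, 5, -7, -6]
step 13: [-3, 12, -3, 5, -1]
step 14: [-3, 12, -3, 5, -1, -3]
The first disagreement with the log is at step 13, where the value should be top = -1.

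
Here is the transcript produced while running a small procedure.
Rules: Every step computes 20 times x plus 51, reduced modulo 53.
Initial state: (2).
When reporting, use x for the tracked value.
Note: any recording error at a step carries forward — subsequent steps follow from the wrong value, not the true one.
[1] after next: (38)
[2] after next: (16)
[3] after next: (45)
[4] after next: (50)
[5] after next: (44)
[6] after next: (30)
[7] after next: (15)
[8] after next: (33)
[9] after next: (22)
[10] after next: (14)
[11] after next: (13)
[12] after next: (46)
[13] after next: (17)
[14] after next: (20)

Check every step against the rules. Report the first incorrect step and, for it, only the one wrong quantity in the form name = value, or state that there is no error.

Step 1: x = (20*2 + 51) mod 53 = 38 — agrees with the transcript.
Step 2: x = (20*38 + 51) mod 53 = 16 — exactly as logged.
Step 3: x = (20*16 + 51) mod 53 = 0 — first mismatch against the transcript.
That makes step 3 the first incorrect line — x = 0 is what it should show.

step 3, x = 0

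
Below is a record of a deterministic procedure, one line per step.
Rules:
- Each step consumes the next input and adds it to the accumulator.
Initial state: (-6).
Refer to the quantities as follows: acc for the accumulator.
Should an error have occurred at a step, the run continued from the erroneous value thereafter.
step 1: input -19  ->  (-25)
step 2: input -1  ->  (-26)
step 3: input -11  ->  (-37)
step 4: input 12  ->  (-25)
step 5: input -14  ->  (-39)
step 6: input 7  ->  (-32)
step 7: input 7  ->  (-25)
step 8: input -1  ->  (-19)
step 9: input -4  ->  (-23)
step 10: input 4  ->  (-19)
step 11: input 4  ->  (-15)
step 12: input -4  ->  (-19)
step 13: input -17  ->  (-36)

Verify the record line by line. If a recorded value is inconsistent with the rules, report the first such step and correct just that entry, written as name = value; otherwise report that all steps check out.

1. acc = -6 + -19 = -25 (exactly as logged)
2. acc = -25 + -1 = -26 (checks out)
3. acc = -26 + -11 = -37 (in agreement)
4. acc = -37 + 12 = -25 (in agreement)
5. acc = -25 + -14 = -39 (agrees with the record)
6. acc = -39 + 7 = -32 (no discrepancy)
7. acc = -32 + 7 = -25 (verified)
8. acc = -25 + -1 = -26 (the entry is off here)
So the first discrepancy is step 8, where the right value is acc = -26.

step 8, acc = -26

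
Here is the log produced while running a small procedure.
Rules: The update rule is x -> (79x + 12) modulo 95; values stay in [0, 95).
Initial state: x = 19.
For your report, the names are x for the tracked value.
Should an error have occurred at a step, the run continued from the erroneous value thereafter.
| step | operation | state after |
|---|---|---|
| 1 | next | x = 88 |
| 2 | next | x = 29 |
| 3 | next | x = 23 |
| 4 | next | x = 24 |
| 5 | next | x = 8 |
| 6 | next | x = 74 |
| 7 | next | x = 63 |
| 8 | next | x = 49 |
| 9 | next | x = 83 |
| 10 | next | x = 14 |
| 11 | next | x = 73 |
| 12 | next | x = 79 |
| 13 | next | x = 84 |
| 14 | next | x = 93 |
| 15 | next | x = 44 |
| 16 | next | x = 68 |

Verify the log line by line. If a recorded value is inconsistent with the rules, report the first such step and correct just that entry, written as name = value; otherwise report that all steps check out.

Recomputing the run from the initial state:
step 1: x = 88
step 2: x = 29
step 3: x = 23
step 4: x = 24
step 5: x = 8
step 6: x = 74
step 7: x = 63
step 8: x = 49
step 9: x = 83
step 10: x = 14
step 11: x = 73
step 12: x = 79
step 13: x = 78
step 14: x = 94
step 15: x = 28
step 16: x = 39
The first disagreement with the log is at step 13, where the value should be x = 78.

step 13, x = 78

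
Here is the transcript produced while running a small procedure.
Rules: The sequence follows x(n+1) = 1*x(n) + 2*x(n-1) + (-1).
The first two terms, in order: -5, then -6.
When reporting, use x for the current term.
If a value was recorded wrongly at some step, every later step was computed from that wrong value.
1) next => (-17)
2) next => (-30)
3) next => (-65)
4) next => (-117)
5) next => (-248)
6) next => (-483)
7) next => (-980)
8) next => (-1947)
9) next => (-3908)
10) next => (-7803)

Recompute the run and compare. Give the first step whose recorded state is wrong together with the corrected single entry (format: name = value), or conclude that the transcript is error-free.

1. x = 1*(-6) + (2)*(-5) + (-1) = -17 (agrees with the transcript)
2. x = 1*(-17) + (2)*(-6) + (-1) = -30 (in agreement)
3. x = 1*(-30) + (2)*(-17) + (-1) = -65 (exactly as logged)
4. x = 1*(-65) + (2)*(-30) + (-1) = -126 (first mismatch against the transcript)
Conclusion: step 4 carries the first error; the entry should be x = -126.

step 4, x = -126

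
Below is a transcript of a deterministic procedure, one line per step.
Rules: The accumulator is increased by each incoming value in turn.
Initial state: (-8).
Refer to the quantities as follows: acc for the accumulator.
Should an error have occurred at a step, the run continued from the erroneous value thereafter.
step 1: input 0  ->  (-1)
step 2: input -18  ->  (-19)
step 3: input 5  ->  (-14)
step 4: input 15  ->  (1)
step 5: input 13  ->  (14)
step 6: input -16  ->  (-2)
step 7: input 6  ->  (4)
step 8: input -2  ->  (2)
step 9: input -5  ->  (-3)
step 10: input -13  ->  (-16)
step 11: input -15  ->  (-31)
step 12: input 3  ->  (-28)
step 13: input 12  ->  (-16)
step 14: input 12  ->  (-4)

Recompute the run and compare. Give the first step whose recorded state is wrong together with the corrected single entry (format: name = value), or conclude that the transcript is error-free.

step 1, acc = -8

1. acc = -8 + 0 = -8 (a discrepancy with the transcript)
First deviation found at step 1; the corrected entry is acc = -8.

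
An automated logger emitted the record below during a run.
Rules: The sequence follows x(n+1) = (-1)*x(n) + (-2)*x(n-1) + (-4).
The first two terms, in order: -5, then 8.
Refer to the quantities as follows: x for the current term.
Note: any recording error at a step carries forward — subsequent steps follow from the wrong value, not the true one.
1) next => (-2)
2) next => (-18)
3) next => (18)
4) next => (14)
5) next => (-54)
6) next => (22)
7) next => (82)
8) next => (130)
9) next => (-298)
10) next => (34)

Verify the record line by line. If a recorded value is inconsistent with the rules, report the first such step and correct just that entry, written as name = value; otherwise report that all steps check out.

step 8, x = -130

1. x = -1*(8) + (-2)*(-5) + (-4) = -2 (verified)
2. x = -1*(-2) + (-2)*(8) + (-4) = -18 (verified)
3. x = -1*(-18) + (-2)*(-2) + (-4) = 18 (checks out)
4. x = -1*(18) + (-2)*(-18) + (-4) = 14 (consistent with the record)
5. x = -1*(14) + (-2)*(18) + (-4) = -54 (verified)
6. x = -1*(-54) + (-2)*(14) + (-4) = 22 (confirmed correct)
7. x = -1*(22) + (-2)*(-54) + (-4) = 82 (consistent with the record)
8. x = -1*(82) + (-2)*(22) + (-4) = -130 (the record disagrees here)
The earliest wrong entry is at step 8: it should read x = -130.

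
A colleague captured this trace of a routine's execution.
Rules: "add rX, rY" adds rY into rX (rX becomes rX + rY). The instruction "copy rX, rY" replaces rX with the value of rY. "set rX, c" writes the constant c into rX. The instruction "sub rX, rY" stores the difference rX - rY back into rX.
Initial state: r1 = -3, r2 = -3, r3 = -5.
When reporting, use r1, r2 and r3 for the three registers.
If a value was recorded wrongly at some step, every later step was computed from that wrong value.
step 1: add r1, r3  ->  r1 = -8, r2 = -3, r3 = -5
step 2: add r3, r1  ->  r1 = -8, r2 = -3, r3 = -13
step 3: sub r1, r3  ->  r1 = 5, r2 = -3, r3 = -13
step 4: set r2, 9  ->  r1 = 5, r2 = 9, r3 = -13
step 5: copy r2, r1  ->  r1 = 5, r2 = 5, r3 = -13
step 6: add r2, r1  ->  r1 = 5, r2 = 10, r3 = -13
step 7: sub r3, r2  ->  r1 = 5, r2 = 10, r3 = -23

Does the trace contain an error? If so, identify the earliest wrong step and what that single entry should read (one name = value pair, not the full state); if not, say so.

no error

step 1: r1 = -3 + -5 = -8 -> in agreement
step 2: r3 = -5 + -8 = -13 -> checks out
step 3: r1 = -8 - -13 = 5 -> agrees with the trace
step 4: r2 = 9 -> same as recorded
step 5: r2 = 5 -> confirmed correct
step 6: r2 = 5 + 5 = 10 -> no discrepancy
step 7: r3 = -13 - 10 = -23 -> matches
Nothing is out of place; the run is error-free.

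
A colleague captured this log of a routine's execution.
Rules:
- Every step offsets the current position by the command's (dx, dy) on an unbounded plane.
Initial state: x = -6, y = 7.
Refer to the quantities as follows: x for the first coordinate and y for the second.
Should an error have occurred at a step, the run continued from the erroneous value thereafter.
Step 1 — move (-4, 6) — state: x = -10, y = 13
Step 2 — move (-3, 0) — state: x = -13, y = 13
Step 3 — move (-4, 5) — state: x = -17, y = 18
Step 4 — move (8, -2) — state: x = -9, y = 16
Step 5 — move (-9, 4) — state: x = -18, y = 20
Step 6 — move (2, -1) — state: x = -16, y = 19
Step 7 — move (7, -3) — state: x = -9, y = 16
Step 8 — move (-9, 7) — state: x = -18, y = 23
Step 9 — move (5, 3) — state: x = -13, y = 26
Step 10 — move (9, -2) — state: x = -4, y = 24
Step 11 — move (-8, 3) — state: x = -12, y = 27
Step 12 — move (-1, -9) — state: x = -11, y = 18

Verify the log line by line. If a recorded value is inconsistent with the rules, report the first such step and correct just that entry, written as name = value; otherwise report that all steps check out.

step 12, x = -13

Recomputing the run from the initial state:
step 1: x = -10, y = 13
step 2: x = -13, y = 13
step 3: x = -17, y = 18
step 4: x = -9, y = 16
step 5: x = -18, y = 20
step 6: x = -16, y = 19
step 7: x = -9, y = 16
step 8: x = -18, y = 23
step 9: x = -13, y = 26
step 10: x = -4, y = 24
step 11: x = -12, y = 27
step 12: x = -13, y = 18
The first disagreement with the log is at step 12, where the value should be x = -13.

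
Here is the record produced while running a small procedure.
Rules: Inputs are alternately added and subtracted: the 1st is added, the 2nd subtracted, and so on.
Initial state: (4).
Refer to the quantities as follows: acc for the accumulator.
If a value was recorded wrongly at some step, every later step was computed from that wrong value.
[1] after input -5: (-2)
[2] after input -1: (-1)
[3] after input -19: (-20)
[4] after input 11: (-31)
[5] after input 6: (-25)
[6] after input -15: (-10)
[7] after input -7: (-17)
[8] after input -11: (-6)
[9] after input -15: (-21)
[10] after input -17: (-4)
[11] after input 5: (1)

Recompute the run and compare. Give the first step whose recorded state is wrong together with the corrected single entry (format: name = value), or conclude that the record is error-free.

step 1: acc = 4 + -5 = -1 -> the record disagrees here
Step 1 is the first one off; corrected, acc = -1.

step 1, acc = -1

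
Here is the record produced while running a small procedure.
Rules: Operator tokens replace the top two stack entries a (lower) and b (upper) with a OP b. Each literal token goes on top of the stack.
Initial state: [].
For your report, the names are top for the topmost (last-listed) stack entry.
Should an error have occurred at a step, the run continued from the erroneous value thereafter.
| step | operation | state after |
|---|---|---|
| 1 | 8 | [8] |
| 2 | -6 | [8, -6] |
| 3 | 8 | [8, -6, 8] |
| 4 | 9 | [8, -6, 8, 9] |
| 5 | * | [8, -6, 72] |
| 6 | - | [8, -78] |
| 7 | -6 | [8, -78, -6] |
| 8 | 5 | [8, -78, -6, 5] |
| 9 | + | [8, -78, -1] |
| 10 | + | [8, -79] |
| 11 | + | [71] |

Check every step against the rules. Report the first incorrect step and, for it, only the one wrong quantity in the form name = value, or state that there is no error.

step 11, top = -71

step 1: push 8: top = 8 -> matches
step 2: push -6: top = -6 -> same as recorded
step 3: push 8: top = 8 -> agrees with the record
step 4: push 9: top = 9 -> agrees with the record
step 5: 8 * 9 = 72 -> exactly as logged
step 6: -6 - 72 = -78 -> verified
step 7: push -6: top = -6 -> checks out
step 8: push 5: top = 5 -> verified
step 9: -6 + 5 = -1 -> consistent with the record
step 10: -78 + -1 = -79 -> no discrepancy
step 11: 8 + -79 = -71 -> this is not what the record shows
Conclusion: step 11 carries the first error; the entry should be top = -71.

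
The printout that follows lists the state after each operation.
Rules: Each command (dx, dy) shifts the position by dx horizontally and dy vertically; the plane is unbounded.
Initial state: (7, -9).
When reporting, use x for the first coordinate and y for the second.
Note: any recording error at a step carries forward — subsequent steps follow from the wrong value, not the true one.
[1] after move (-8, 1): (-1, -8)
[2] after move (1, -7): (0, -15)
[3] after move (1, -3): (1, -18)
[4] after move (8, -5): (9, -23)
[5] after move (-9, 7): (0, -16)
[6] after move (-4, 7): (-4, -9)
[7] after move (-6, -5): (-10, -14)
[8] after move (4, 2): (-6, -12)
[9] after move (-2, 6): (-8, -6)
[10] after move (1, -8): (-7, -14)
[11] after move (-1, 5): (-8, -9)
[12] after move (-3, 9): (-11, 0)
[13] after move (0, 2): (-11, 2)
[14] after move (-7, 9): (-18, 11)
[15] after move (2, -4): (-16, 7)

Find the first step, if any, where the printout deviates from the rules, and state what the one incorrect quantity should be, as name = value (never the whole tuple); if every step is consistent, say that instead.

1. x = 7 + (-8) = -1, y = -9 + (1) = -8 (verified)
2. x = -1 + (1) = 0, y = -8 + (-7) = -15 (checks out)
3. x = 0 + (1) = 1, y = -15 + (-3) = -18 (agrees with the printout)
4. x = 1 + (8) = 9, y = -18 + (-5) = -23 (exactly as logged)
5. x = 9 + (-9) = 0, y = -23 + (7) = -16 (verified)
6. x = 0 + (-4) = -4, y = -16 + (7) = -9 (consistent with the printout)
7. x = -4 + (-6) = -10, y = -9 + (-5) = -14 (agrees with the printout)
8. x = -10 + (4) = -6, y = -14 + (2) = -12 (exactly as logged)
9. x = -6 + (-2) = -8, y = -12 + (6) = -6 (no discrepancy)
10. x = -8 + (1) = -7, y = -6 + (-8) = -14 (agrees with the printout)
11. x = -7 + (-1) = -8, y = -14 + (5) = -9 (confirmed correct)
12. x = -8 + (-3) = -11, y = -9 + (9) = 0 (confirmed correct)
13. x = -11 + (0) = -11, y = 0 + (2) = 2 (consistent with the printout)
14. x = -11 + (-7) = -18, y = 2 + (9) = 11 (no discrepancy)
15. x = -18 + (2) = -16, y = 11 + (-4) = 7 (no discrepancy)
Each recorded entry agrees with the recomputation.

no error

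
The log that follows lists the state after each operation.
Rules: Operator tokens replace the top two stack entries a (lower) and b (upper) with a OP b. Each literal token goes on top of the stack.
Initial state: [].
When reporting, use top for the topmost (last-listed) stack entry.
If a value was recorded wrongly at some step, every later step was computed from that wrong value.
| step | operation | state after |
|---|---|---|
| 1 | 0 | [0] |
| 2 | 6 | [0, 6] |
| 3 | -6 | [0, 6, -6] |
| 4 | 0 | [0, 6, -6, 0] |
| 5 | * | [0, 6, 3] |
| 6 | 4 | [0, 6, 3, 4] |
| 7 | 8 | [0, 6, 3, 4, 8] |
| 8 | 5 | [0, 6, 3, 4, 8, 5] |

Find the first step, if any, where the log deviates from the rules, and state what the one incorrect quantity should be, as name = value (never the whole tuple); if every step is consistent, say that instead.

step 5, top = 0

step 1: push 0: top = 0 -> no discrepancy
step 2: push 6: top = 6 -> consistent with the log
step 3: push -6: top = -6 -> confirmed correct
step 4: push 0: top = 0 -> confirmed correct
step 5: -6 * 0 = 0 -> this is not what the log shows
Step 5 is the first one off; corrected, top = 0.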